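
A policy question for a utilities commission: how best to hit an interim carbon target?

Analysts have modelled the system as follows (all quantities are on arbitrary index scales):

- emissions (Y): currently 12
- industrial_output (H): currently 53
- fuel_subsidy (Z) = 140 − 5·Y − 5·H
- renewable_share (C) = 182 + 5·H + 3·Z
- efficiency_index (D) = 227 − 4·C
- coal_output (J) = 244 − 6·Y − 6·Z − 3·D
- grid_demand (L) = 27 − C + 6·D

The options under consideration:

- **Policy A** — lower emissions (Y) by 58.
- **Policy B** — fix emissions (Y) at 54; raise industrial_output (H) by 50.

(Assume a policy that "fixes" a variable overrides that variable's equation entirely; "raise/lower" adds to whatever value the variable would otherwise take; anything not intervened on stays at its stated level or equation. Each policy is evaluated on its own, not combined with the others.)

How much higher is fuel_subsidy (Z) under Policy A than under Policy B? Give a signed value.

750

Policy A (Y − 58):
  Y = 12 − 58 = -46
  H = 53
  Z = 140 − 5·(-46) − 5·53 = 105
Policy B (Y := 54, H + 50):
  Y = 54
  H = 53 + 50 = 103
  Z = 140 − 5·54 − 5·103 = -645
Z: 105 − (-645) = 750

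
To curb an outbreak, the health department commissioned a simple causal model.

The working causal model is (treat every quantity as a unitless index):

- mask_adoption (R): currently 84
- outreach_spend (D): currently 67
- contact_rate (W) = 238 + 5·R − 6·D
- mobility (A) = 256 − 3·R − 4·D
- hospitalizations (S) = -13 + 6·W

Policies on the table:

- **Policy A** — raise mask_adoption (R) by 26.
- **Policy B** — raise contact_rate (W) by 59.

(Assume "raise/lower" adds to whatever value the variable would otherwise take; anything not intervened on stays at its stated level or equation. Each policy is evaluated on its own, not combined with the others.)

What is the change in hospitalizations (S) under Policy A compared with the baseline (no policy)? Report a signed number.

Baseline:
  R = 84
  D = 67
  W = 238 + 5·84 − 6·67 = 256
  S = -13 + 6·256 = 1523
Policy A (R + 26):
  R = 84 + 26 = 110
  D = 67
  W = 238 + 5·110 − 6·67 = 386
  S = -13 + 6·386 = 2303
Change in S: 2303 − 1523 = 780

780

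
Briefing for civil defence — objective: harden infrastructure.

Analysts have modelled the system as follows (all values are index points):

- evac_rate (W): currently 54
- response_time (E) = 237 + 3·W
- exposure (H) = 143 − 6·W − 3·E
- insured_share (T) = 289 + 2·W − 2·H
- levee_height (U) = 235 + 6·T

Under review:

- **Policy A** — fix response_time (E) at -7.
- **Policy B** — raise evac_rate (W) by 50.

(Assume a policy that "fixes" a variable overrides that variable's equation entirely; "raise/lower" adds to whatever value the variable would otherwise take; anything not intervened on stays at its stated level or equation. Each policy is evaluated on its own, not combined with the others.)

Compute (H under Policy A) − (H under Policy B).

1968

Policy A (E := -7):
  W = 54
  E = -7
  H = 143 − 6·54 − 3·(-7) = -160
Policy B (W + 50):
  W = 54 + 50 = 104
  E = 237 + 3·104 = 549
  H = 143 − 6·104 − 3·549 = -2128
H: -160 − (-2128) = 1968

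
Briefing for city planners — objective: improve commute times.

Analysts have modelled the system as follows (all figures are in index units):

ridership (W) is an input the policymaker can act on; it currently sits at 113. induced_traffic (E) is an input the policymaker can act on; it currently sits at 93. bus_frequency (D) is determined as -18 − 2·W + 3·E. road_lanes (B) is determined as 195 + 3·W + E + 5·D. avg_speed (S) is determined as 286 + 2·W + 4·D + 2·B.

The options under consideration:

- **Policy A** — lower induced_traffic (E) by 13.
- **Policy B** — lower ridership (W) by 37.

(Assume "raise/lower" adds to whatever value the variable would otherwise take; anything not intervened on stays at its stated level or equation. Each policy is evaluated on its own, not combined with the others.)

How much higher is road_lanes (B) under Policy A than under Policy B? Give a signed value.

-467

Policy A (E − 13):
  W = 113
  E = 93 − 13 = 80
  D = -18 − 2·113 + 3·80 = -4
  B = 195 + 3·113 + 80 + 5·(-4) = 594
Policy B (W − 37):
  W = 113 − 37 = 76
  E = 93
  D = -18 − 2·76 + 3·93 = 109
  B = 195 + 3·76 + 93 + 5·109 = 1061
B: 594 − 1061 = -467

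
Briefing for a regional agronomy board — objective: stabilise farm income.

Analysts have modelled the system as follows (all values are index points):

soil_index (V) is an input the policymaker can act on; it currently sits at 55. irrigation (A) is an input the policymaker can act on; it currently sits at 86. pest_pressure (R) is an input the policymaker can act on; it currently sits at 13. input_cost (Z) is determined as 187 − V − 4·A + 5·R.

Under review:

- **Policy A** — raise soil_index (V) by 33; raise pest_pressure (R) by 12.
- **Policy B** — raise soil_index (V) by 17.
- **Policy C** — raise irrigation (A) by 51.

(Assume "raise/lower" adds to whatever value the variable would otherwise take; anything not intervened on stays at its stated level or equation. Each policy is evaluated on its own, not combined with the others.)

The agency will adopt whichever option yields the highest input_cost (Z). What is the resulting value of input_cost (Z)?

Policy A (V + 33, R + 12):
  V = 55 + 33 = 88
  A = 86
  R = 13 + 12 = 25
  Z = 187 − 88 − 4·86 + 5·25 = -120
Policy B (V + 17):
  V = 55 + 17 = 72
  A = 86
  R = 13
  Z = 187 − 72 − 4·86 + 5·13 = -164
Policy C (A + 51):
  V = 55
  A = 86 + 51 = 137
  R = 13
  Z = 187 − 55 − 4·137 + 5·13 = -351
Comparing — Policy A: Z=-120, Policy B: Z=-164, Policy C: Z=-351. Highest is -120 (Policy A).

-120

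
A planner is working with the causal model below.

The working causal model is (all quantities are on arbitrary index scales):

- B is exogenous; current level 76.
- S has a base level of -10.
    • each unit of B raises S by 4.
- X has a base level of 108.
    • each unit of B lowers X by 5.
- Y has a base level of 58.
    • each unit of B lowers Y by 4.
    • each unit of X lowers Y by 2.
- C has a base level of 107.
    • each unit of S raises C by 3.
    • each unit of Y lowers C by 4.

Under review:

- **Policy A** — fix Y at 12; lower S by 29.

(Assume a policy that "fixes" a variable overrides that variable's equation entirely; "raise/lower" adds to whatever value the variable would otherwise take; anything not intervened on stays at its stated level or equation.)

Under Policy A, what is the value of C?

854

Policy A (Y := 12, S − 29):
  B = 76
  S = -10 + 4·76 (−29 from intervention) = 265
  X = 108 − 5·76 = -272
  Y = 12
  C = 107 + 3·265 − 4·12 = 854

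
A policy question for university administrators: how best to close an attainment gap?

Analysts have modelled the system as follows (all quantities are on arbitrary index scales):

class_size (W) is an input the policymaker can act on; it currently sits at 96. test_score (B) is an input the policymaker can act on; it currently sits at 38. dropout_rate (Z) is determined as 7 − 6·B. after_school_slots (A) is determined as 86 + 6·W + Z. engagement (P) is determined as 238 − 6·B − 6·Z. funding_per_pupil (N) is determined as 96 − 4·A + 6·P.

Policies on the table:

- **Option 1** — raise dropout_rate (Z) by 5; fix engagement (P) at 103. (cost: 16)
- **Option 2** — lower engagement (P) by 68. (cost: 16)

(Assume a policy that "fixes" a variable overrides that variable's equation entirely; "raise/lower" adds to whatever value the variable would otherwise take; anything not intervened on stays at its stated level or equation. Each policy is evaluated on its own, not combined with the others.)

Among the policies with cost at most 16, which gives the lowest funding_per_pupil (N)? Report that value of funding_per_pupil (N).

Option 1 (Z + 5, P := 103):
  W = 96
  B = 38
  Z = 7 − 6·38 (+5 from intervention) = -216
  A = 86 + 6·96 + (-216) = 446
  P = 103
  N = 96 − 4·446 + 6·103 = -1070
Option 2 (P − 68):
  W = 96
  B = 38
  Z = 7 − 6·38 = -221
  A = 86 + 6·96 + (-221) = 441
  P = 238 − 6·38 − 6·(-221) (−68 from intervention) = 1268
  N = 96 − 4·441 + 6·1268 = 5940
Comparing — Option 1: N=-1070, Option 2: N=5940. Lowest is -1070 (Option 1).

-1070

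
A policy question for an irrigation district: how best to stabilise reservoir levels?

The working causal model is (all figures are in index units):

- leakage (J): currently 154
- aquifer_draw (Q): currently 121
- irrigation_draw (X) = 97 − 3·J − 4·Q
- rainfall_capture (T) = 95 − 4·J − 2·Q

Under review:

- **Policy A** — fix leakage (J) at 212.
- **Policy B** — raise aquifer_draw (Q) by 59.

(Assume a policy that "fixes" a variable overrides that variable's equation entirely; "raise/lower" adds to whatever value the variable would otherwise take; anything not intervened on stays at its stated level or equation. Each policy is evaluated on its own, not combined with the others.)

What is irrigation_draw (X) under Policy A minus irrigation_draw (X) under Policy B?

Policy A (J := 212):
  J = 212
  Q = 121
  X = 97 − 3·212 − 4·121 = -1023
Policy B (Q + 59):
  J = 154
  Q = 121 + 59 = 180
  X = 97 − 3·154 − 4·180 = -1085
X: -1023 − (-1085) = 62

62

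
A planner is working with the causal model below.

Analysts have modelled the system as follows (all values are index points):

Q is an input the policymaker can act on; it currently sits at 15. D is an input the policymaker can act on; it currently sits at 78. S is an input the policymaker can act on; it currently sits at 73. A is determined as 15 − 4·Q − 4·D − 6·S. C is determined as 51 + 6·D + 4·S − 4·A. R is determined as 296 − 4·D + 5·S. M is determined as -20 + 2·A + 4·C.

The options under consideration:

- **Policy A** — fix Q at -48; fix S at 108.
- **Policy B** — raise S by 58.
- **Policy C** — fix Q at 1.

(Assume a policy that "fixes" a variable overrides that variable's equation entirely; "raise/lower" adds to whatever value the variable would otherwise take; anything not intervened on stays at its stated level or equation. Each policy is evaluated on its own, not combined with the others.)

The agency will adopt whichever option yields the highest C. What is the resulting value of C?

Policy A (Q := -48, S := 108):
  Q = -48
  D = 78
  S = 108
  A = 15 − 4·(-48) − 4·78 − 6·108 = -753
  C = 51 + 6·78 + 4·108 − 4·(-753) = 3963
Policy B (S + 58):
  Q = 15
  D = 78
  S = 73 + 58 = 131
  A = 15 − 4·15 − 4·78 − 6·131 = -1143
  C = 51 + 6·78 + 4·131 − 4·(-1143) = 5615
Policy C (Q := 1):
  Q = 1
  D = 78
  S = 73
  A = 15 − 4·1 − 4·78 − 6·73 = -739
  C = 51 + 6·78 + 4·73 − 4·(-739) = 3767
Comparing — Policy A: C=3963, Policy B: C=5615, Policy C: C=3767. Highest is 5615 (Policy B).

5615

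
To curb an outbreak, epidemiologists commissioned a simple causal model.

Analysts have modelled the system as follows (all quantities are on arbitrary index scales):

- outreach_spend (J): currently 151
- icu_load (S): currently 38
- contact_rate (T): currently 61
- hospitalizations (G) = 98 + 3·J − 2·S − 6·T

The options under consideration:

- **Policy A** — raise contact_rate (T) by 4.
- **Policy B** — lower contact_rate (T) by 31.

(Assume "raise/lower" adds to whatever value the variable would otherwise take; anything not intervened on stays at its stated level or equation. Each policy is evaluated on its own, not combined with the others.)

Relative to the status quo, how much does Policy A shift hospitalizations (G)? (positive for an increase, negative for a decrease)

-24

Baseline:
  J = 151
  S = 38
  T = 61
  G = 98 + 3·151 − 2·38 − 6·61 = 109
Policy A (T + 4):
  J = 151
  S = 38
  T = 61 + 4 = 65
  G = 98 + 3·151 − 2·38 − 6·65 = 85
Change in G: 85 − 109 = -24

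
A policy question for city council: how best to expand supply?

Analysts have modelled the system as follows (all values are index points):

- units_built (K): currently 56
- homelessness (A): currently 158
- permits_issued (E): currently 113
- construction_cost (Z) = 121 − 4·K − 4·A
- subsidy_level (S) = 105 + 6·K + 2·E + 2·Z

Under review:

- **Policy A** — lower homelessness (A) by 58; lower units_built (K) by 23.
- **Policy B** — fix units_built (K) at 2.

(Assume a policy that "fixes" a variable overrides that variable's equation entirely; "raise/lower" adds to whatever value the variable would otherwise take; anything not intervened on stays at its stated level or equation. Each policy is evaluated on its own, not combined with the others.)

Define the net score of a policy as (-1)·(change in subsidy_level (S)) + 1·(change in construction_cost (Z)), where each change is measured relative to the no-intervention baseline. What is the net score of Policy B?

108

Baseline:
  K = 56
  A = 158
  E = 113
  Z = 121 − 4·56 − 4·158 = -735
  S = 105 + 6·56 + 2·113 + 2·(-735) = -803
Policy B (K := 2):
  K = 2
  A = 158
  E = 113
  Z = 121 − 4·2 − 4·158 = -519
  S = 105 + 6·2 + 2·113 + 2·(-519) = -695
ΔS = -695 − (-803) = 108; ΔZ = -519 − (-735) = 216
Score = (-1)·108 + 1·216 = 108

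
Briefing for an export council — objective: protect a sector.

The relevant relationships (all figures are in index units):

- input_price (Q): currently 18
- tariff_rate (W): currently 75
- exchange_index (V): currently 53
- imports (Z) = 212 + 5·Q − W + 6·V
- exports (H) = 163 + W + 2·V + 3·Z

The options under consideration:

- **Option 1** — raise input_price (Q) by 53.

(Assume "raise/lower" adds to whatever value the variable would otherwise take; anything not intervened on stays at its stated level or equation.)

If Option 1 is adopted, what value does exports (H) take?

2774

Option 1 (Q + 53):
  Q = 18 + 53 = 71
  W = 75
  V = 53
  Z = 212 + 5·71 − 75 + 6·53 = 810
  H = 163 + 75 + 2·53 + 3·810 = 2774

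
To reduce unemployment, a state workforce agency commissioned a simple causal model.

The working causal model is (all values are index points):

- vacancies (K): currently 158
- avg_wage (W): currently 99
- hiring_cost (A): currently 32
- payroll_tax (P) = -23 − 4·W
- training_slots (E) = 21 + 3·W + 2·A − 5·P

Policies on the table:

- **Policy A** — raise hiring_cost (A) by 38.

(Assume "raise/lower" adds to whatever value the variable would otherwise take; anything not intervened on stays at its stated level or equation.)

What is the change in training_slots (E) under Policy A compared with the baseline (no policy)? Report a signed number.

76

Baseline:
  W = 99
  A = 32
  P = -23 − 4·99 = -419
  E = 21 + 3·99 + 2·32 − 5·(-419) = 2477
Policy A (A + 38):
  W = 99
  A = 32 + 38 = 70
  P = -23 − 4·99 = -419
  E = 21 + 3·99 + 2·70 − 5·(-419) = 2553
Change in E: 2553 − 2477 = 76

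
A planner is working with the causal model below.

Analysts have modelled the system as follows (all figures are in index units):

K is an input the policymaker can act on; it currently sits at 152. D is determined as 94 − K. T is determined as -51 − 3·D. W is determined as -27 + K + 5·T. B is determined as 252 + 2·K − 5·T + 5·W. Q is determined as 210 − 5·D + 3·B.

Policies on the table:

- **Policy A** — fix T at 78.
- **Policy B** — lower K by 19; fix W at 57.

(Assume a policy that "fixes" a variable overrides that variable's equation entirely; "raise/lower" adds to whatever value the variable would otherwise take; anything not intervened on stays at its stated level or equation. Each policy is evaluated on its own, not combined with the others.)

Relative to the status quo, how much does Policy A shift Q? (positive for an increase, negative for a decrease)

-2700

Baseline:
  K = 152
  D = 94 − 152 = -58
  T = -51 − 3·(-58) = 123
  W = -27 + 152 + 5·123 = 740
  B = 252 + 2·152 − 5·123 + 5·740 = 3641
  Q = 210 − 5·(-58) + 3·3641 = 11423
Policy A (T := 78):
  K = 152
  D = 94 − 152 = -58
  T = 78
  W = -27 + 152 + 5·78 = 515
  B = 252 + 2·152 − 5·78 + 5·515 = 2741
  Q = 210 − 5·(-58) + 3·2741 = 8723
Change in Q: 8723 − 11423 = -2700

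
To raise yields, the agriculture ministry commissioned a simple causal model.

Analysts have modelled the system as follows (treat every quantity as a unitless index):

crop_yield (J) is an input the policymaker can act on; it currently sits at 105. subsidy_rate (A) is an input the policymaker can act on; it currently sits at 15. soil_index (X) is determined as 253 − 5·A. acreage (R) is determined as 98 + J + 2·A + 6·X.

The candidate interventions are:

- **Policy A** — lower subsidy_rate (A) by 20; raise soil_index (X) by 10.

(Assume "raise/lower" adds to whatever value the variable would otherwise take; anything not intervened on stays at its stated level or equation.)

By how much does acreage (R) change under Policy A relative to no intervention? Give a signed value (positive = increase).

620

Baseline:
  J = 105
  A = 15
  X = 253 − 5·15 = 178
  R = 98 + 105 + 2·15 + 6·178 = 1301
Policy A (A − 20, X + 10):
  J = 105
  A = 15 − 20 = -5
  X = 253 − 5·(-5) (+10 from intervention) = 288
  R = 98 + 105 + 2·(-5) + 6·288 = 1921
Change in R: 1921 − 1301 = 620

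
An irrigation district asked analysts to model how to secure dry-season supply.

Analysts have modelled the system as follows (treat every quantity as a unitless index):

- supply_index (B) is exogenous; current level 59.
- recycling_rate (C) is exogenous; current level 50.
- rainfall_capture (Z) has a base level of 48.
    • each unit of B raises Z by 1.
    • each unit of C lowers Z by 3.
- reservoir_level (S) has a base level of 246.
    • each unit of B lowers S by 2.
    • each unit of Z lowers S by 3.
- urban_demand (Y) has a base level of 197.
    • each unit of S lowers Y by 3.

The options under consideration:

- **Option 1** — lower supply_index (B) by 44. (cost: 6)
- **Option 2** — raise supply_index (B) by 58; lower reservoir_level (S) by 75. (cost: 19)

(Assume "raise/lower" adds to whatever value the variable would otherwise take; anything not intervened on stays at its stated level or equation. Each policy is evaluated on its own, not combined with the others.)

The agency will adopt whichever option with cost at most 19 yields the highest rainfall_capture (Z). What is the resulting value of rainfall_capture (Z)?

15

Option 1 (B − 44):
  B = 59 − 44 = 15
  C = 50
  Z = 48 + 15 − 3·50 = -87
Option 2 (B + 58, S − 75):
  B = 59 + 58 = 117
  C = 50
  Z = 48 + 117 − 3·50 = 15
Comparing — Option 1: Z=-87, Option 2: Z=15. Highest is 15 (Option 2).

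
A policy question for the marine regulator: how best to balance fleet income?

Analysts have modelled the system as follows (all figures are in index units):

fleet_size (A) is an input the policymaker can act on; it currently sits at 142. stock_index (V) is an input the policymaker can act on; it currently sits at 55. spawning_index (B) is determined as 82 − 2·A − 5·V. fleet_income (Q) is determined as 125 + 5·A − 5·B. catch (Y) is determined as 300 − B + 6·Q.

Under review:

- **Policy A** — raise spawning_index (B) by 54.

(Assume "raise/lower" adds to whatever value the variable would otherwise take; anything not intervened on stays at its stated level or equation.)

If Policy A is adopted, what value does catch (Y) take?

18423

Policy A (B + 54):
  A = 142
  V = 55
  B = 82 − 2·142 − 5·55 (+54 from intervention) = -423
  Q = 125 + 5·142 − 5·(-423) = 2950
  Y = 300 − (-423) + 6·2950 = 18423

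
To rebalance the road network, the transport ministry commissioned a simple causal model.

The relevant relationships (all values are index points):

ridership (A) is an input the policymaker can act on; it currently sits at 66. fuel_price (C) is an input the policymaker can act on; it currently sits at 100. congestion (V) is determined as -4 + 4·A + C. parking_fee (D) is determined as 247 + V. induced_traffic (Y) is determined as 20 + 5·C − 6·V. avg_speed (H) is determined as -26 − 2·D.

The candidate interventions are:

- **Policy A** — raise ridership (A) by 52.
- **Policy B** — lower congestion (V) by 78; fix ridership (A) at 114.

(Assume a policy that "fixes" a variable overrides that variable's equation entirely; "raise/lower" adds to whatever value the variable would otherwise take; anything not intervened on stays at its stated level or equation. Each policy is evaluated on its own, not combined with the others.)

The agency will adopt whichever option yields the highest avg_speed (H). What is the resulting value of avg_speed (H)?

-1468

Policy A (A + 52):
  A = 66 + 52 = 118
  C = 100
  V = -4 + 4·118 + 100 = 568
  D = 247 + 568 = 815
  H = -26 − 2·815 = -1656
Policy B (V − 78, A := 114):
  A = 114
  C = 100
  V = -4 + 4·114 + 100 (−78 from intervention) = 474
  D = 247 + 474 = 721
  H = -26 − 2·721 = -1468
Comparing — Policy A: H=-1656, Policy B: H=-1468. Highest is -1468 (Policy B).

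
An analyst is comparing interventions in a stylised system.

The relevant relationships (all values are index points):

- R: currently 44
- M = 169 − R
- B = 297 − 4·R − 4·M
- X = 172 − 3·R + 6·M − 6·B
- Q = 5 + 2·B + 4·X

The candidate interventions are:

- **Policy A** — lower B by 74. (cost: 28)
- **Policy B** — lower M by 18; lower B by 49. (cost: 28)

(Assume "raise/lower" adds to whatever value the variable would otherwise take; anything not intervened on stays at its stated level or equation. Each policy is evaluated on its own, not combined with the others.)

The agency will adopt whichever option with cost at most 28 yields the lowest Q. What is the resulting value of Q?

10565

Policy A (B − 74):
  R = 44
  M = 169 − 44 = 125
  B = 297 − 4·44 − 4·125 (−74 from intervention) = -453
  X = 172 − 3·44 + 6·125 − 6·(-453) = 3508
  Q = 5 + 2·(-453) + 4·3508 = 13131
Policy B (M − 18, B − 49):
  R = 44
  M = 169 − 44 (−18 from intervention) = 107
  B = 297 − 4·44 − 4·107 (−49 from intervention) = -356
  X = 172 − 3·44 + 6·107 − 6·(-356) = 2818
  Q = 5 + 2·(-356) + 4·2818 = 10565
Comparing — Policy A: Q=13131, Policy B: Q=10565. Lowest is 10565 (Policy B).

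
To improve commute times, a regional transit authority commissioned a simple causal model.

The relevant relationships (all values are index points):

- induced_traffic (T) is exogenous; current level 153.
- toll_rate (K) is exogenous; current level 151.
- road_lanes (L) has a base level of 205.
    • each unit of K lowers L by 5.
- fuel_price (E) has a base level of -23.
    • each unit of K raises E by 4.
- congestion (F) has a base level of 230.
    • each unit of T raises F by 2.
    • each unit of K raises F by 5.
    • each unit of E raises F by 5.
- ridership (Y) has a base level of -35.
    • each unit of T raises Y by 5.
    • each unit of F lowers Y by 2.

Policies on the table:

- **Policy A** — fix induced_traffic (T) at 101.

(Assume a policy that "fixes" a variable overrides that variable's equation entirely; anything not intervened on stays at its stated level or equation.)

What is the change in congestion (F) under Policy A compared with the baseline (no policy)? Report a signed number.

-104

Baseline:
  T = 153
  K = 151
  E = -23 + 4·151 = 581
  F = 230 + 2·153 + 5·151 + 5·581 = 4196
Policy A (T := 101):
  T = 101
  K = 151
  E = -23 + 4·151 = 581
  F = 230 + 2·101 + 5·151 + 5·581 = 4092
Change in F: 4092 − 4196 = -104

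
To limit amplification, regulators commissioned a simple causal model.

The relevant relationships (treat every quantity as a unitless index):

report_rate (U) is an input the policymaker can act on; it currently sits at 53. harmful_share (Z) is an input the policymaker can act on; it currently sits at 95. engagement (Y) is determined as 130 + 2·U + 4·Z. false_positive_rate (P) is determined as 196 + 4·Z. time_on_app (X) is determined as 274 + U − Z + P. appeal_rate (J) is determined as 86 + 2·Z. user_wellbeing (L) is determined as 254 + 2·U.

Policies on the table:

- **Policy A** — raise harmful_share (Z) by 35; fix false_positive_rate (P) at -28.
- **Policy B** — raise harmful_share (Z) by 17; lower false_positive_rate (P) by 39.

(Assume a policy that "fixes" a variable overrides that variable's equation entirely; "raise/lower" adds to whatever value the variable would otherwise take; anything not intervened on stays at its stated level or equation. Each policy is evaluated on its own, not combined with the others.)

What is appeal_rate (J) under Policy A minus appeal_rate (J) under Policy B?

36

Policy A (Z + 35, P := -28):
  Z = 95 + 35 = 130
  J = 86 + 2·130 = 346
Policy B (Z + 17, P − 39):
  Z = 95 + 17 = 112
  J = 86 + 2·112 = 310
J: 346 − 310 = 36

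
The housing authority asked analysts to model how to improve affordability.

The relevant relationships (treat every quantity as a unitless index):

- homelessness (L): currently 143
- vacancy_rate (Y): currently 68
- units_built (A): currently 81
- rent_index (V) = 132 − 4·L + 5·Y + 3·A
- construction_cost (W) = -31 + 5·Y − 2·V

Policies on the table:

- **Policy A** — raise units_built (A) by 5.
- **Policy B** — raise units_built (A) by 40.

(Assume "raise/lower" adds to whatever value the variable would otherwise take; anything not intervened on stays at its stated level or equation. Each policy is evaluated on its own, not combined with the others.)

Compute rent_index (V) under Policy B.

263

Policy B (A + 40):
  L = 143
  Y = 68
  A = 81 + 40 = 121
  V = 132 − 4·143 + 5·68 + 3·121 = 263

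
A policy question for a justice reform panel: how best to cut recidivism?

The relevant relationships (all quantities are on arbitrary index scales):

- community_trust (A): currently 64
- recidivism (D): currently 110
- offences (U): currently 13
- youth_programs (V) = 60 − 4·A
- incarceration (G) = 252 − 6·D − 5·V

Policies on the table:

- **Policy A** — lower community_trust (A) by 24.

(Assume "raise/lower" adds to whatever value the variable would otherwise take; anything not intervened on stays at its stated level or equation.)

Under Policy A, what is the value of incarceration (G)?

92

Policy A (A − 24):
  A = 64 − 24 = 40
  D = 110
  V = 60 − 4·40 = -100
  G = 252 − 6·110 − 5·(-100) = 92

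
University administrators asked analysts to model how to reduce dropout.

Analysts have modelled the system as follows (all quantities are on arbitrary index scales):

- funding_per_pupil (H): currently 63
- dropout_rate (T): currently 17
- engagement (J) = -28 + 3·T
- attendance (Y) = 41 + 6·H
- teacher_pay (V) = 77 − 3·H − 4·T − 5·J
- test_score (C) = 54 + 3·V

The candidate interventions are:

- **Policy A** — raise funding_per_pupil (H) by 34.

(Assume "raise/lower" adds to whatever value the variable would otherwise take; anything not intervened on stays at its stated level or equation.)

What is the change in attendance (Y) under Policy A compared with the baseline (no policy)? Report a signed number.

204

Baseline:
  H = 63
  Y = 41 + 6·63 = 419
Policy A (H + 34):
  H = 63 + 34 = 97
  Y = 41 + 6·97 = 623
Change in Y: 623 − 419 = 204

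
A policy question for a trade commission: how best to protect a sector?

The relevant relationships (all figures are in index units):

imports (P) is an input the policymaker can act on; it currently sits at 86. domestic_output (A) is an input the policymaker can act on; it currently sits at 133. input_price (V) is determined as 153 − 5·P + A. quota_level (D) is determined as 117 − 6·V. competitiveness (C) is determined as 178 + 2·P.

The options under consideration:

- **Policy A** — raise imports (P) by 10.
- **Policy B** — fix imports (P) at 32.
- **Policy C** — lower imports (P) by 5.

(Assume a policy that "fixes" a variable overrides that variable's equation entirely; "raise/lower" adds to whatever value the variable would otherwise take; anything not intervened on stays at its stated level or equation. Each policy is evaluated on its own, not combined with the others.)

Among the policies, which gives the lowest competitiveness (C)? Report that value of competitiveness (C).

Policy A (P + 10):
  P = 86 + 10 = 96
  C = 178 + 2·96 = 370
Policy B (P := 32):
  P = 32
  C = 178 + 2·32 = 242
Policy C (P − 5):
  P = 86 − 5 = 81
  C = 178 + 2·81 = 340
Comparing — Policy A: C=370, Policy B: C=242, Policy C: C=340. Lowest is 242 (Policy B).

242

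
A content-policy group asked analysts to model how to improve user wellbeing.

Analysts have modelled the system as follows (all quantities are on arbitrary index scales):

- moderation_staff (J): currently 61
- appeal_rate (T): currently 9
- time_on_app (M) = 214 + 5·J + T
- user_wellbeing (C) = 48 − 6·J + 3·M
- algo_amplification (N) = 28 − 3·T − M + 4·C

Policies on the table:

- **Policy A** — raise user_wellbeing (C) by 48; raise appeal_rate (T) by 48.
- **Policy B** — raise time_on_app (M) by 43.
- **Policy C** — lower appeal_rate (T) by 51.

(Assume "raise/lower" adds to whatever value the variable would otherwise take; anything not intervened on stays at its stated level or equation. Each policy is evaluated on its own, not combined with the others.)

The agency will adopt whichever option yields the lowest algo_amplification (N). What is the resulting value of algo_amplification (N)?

Policy A (C + 48, T + 48):
  J = 61
  T = 9 + 48 = 57
  M = 214 + 5·61 + 57 = 576
  C = 48 − 6·61 + 3·576 (+48 from intervention) = 1458
  N = 28 − 3·57 − 576 + 4·1458 = 5113
Policy B (M + 43):
  J = 61
  T = 9
  M = 214 + 5·61 + 9 (+43 from intervention) = 571
  C = 48 − 6·61 + 3·571 = 1395
  N = 28 − 3·9 − 571 + 4·1395 = 5010
Policy C (T − 51):
  J = 61
  T = 9 − 51 = -42
  M = 214 + 5·61 + (-42) = 477
  C = 48 − 6·61 + 3·477 = 1113
  N = 28 − 3·(-42) − 477 + 4·1113 = 4129
Comparing — Policy A: N=5113, Policy B: N=5010, Policy C: N=4129. Lowest is 4129 (Policy C).

4129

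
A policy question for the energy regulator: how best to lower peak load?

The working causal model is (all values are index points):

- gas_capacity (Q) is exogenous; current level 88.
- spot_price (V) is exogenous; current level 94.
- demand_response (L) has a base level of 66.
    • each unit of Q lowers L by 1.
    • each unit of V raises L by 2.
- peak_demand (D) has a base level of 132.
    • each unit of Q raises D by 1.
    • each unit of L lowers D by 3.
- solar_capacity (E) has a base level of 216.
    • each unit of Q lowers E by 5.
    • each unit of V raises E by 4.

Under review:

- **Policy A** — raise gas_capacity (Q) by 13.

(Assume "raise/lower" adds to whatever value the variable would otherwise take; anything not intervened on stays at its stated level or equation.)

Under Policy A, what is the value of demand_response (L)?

Policy A (Q + 13):
  Q = 88 + 13 = 101
  V = 94
  L = 66 − 101 + 2·94 = 153

153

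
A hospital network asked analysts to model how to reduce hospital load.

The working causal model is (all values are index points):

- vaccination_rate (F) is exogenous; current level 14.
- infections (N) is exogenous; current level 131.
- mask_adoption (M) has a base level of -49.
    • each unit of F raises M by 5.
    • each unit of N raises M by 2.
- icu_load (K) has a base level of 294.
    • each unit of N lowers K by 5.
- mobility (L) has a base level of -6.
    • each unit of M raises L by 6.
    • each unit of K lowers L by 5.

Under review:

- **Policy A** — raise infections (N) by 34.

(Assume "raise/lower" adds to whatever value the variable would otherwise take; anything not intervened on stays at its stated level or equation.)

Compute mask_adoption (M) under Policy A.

Policy A (N + 34):
  F = 14
  N = 131 + 34 = 165
  M = -49 + 5·14 + 2·165 = 351

351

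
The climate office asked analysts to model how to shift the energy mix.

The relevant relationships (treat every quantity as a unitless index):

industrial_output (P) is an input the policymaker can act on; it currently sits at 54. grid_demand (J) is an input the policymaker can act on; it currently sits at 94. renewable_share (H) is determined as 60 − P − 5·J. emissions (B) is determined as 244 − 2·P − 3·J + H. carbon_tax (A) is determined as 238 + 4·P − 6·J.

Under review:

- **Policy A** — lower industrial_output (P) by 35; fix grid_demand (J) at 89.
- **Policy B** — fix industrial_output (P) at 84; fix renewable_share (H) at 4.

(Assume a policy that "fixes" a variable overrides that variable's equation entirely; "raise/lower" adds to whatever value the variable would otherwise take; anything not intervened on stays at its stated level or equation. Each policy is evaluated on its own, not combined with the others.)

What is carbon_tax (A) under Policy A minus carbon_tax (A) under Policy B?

-230

Policy A (P − 35, J := 89):
  P = 54 − 35 = 19
  J = 89
  A = 238 + 4·19 − 6·89 = -220
Policy B (P := 84, H := 4):
  P = 84
  J = 94
  A = 238 + 4·84 − 6·94 = 10
A: -220 − 10 = -230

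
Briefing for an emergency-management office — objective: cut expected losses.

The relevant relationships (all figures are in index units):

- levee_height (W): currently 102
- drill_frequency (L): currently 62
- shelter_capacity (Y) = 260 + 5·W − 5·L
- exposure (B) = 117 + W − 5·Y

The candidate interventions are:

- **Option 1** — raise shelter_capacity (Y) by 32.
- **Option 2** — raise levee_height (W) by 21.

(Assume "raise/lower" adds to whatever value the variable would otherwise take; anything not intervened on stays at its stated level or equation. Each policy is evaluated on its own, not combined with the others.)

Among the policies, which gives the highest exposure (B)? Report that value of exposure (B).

Option 1 (Y + 32):
  W = 102
  L = 62
  Y = 260 + 5·102 − 5·62 (+32 from intervention) = 492
  B = 117 + 102 − 5·492 = -2241
Option 2 (W + 21):
  W = 102 + 21 = 123
  L = 62
  Y = 260 + 5·123 − 5·62 = 565
  B = 117 + 123 − 5·565 = -2585
Comparing — Option 1: B=-2241, Option 2: B=-2585. Highest is -2241 (Option 1).

-2241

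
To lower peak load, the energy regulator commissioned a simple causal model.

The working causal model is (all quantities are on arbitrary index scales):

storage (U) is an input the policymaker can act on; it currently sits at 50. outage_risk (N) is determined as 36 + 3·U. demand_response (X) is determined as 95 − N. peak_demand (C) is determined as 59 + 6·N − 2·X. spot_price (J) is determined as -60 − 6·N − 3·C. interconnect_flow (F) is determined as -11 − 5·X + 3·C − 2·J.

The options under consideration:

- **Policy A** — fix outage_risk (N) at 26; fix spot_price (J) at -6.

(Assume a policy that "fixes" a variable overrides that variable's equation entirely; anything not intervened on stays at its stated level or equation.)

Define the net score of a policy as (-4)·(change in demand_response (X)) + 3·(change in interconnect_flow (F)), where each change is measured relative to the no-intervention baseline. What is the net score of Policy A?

-46006

Baseline:
  U = 50
  N = 36 + 3·50 = 186
  X = 95 − 186 = -91
  C = 59 + 6·186 − 2·(-91) = 1357
  J = -60 − 6·186 − 3·1357 = -5247
  F = -11 − 5·(-91) + 3·1357 − 2·(-5247) = 15009
Policy A (N := 26, J := -6):
  U = 50
  N = 26
  X = 95 − 26 = 69
  C = 59 + 6·26 − 2·69 = 77
  J = -6
  F = -11 − 5·69 + 3·77 − 2·(-6) = -113
ΔX = 69 − (-91) = 160; ΔF = -113 − 15009 = -15122
Score = (-4)·160 + 3·(-15122) = -46006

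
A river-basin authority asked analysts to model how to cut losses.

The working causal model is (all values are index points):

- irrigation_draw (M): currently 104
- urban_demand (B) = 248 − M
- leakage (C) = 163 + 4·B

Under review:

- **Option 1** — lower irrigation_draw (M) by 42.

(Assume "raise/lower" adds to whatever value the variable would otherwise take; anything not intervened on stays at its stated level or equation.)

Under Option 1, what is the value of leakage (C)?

907

Option 1 (M − 42):
  M = 104 − 42 = 62
  B = 248 − 62 = 186
  C = 163 + 4·186 = 907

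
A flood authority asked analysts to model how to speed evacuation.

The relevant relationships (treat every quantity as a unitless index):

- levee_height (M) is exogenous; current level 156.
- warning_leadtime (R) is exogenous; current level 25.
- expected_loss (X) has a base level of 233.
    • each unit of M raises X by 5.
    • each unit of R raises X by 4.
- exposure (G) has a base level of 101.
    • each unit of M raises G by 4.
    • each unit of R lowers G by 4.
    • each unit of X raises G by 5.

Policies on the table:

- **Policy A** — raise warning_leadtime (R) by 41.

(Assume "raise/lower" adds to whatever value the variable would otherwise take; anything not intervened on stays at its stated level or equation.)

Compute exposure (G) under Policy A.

Policy A (R + 41):
  M = 156
  R = 25 + 41 = 66
  X = 233 + 5·156 + 4·66 = 1277
  G = 101 + 4·156 − 4·66 + 5·1277 = 6846

6846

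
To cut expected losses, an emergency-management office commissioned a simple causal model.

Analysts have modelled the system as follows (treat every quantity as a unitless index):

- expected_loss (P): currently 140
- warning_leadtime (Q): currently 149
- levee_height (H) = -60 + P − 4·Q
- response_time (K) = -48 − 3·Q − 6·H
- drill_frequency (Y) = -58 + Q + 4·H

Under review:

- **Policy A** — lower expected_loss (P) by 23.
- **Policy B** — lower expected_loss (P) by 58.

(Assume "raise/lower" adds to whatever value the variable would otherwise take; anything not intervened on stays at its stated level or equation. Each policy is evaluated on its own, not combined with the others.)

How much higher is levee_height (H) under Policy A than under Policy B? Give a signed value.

Policy A (P − 23):
  P = 140 − 23 = 117
  Q = 149
  H = -60 + 117 − 4·149 = -539
Policy B (P − 58):
  P = 140 − 58 = 82
  Q = 149
  H = -60 + 82 − 4·149 = -574
H: -539 − (-574) = 35

35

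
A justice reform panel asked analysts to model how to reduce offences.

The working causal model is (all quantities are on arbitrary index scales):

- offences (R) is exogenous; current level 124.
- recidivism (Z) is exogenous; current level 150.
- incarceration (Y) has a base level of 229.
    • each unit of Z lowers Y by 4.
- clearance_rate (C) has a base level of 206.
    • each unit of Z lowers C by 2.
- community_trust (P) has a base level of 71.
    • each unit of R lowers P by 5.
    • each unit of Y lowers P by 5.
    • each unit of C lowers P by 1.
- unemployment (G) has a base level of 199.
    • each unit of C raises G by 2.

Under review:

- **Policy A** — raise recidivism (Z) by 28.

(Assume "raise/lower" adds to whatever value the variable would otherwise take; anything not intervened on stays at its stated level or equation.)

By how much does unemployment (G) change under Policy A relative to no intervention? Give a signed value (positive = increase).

-112

Baseline:
  Z = 150
  C = 206 − 2·150 = -94
  G = 199 + 2·(-94) = 11
Policy A (Z + 28):
  Z = 150 + 28 = 178
  C = 206 − 2·178 = -150
  G = 199 + 2·(-150) = -101
Change in G: -101 − 11 = -112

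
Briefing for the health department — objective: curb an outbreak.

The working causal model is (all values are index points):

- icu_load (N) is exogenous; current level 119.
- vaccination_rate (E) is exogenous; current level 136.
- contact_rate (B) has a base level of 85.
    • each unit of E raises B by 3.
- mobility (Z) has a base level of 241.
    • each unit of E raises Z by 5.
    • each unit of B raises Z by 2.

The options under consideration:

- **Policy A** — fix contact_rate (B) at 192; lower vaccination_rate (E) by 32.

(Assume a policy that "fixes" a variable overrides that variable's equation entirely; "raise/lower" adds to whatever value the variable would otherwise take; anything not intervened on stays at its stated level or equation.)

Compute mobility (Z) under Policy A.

1145

Policy A (B := 192, E − 32):
  E = 136 − 32 = 104
  B = 192
  Z = 241 + 5·104 + 2·192 = 1145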